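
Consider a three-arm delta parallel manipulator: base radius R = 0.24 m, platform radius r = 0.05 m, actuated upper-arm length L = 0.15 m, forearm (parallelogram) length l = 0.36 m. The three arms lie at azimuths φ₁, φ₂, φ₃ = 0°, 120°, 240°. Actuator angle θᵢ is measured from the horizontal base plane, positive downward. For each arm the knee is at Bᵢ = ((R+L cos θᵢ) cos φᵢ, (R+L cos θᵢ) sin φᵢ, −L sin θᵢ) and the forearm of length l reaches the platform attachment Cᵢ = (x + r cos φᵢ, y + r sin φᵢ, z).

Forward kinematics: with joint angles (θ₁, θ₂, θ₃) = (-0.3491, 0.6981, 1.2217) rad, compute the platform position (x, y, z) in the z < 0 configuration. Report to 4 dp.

(0.1093, 0.0543, -0.2271)

arm 1 at φ=0.0°: (R−r)+L cos θ1 = 0.3310;  S1 = (0.3310, 0.0000, 0.0513)
arm 2 at φ=120.0°: (R−r)+L cos θ2 = 0.3049;  S2 = (-0.1525, 0.2641, -0.0964)
S3 = (0.2413·cos240.0°, 0.2413·sin240.0°, -0.1410) = (-0.1207, -0.2090, -0.1410)
|S₂|²−|S₁|² = -0.0099;  |S₃|²−|S₁|² = -0.0341
plane₁₂: -0.9668x+0.5281y+-0.2954z = -0.0099
Cramer: x(z) = 0.0251-0.3706z;  y(z) = 0.0272-0.1191z
sphere 1 gives Az²+Bz+C=0 with A=1.1515, B=0.1176, C=-0.0327;  B²−4AC=0.1644;  roots -0.2271, 0.1250;  negative root z = -0.2271
x = 0.1093, y = 0.0543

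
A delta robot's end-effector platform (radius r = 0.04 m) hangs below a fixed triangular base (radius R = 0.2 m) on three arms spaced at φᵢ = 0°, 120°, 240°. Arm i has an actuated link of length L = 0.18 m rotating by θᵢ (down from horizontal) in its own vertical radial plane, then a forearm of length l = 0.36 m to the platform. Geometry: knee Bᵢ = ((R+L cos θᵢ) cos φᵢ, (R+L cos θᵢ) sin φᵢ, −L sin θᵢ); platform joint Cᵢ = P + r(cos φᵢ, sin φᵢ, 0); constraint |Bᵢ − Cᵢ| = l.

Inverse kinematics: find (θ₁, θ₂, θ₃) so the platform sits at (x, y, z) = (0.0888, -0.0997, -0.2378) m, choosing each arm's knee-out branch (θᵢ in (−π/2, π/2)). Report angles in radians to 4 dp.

rotate P by −φ1: (0.0888, -0.0997, -0.2378)
  A cos θ + B sin θ = C:  0.0712·cos θ + -0.2378·sin θ = 0.0712
  √(A²+B²)=0.2482;  θ1 = -1.2799+1.2798 ≈ -0.0001
arm 2 (φ=120.0°): x'=-0.1307, y'=-0.0271
  e−x'=0.2907;  (l²−L²−(e−x')²−y'²−z²)/2L = -0.1239
  γ=atan2(-0.2378,0.2907)=-0.6856;  ψ=arccos(-0.3299)=1.9070;  θ2=γ+ψ≈1.2215
rotate P by −φ3: (0.0419, 0.1268, -0.2378)
  A=0.1181, B=-0.2378, C=(l²−L²−A²−y'²−z²)/(2L)=0.0296
  √(A²+B²)=0.2655;  θ3 = -1.1100+1.4592 ≈ 0.3492

θ₁ = -0.0001, θ₂ = 1.2215, θ₃ = 0.3492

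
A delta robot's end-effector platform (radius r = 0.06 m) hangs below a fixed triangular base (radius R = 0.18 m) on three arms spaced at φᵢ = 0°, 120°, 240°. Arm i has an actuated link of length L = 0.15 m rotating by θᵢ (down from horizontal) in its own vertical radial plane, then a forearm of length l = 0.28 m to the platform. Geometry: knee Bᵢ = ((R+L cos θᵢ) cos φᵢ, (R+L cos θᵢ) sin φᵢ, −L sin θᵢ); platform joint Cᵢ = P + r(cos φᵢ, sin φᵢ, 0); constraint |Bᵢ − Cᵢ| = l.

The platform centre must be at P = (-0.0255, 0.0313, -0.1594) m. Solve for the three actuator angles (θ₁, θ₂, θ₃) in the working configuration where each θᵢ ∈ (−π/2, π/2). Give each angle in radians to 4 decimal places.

θ₁ = 0.6106, θ₂ = 0.0003, θ₃ = 0.5233

arm 1 (φ=0.0°): x'=-0.0255, y'=0.0313
  e−x'=0.1455;  (l²−L²−(e−x')²−y'²−z²)/2L = 0.0278
  √(A²+B²)=0.2158;  θ1 = -0.8310+1.4416 ≈ 0.6106
arm 2 (φ=120.0°): x'=0.0399, y'=0.0064
  A=0.0801, B=-0.1594, C=(l²−L²−A²−y'²−z²)/(2L)=0.0801
  θ2 = atan2(B,A) + arccos(C/0.1784) = 0.0003
rotate P by −φ3: (-0.0144, -0.0377, -0.1594)
  A cos θ + B sin θ = C:  0.1344·cos θ + -0.1594·sin θ = 0.0367
  θ3 = atan2(B,A) + arccos(C/0.2085) = 0.5233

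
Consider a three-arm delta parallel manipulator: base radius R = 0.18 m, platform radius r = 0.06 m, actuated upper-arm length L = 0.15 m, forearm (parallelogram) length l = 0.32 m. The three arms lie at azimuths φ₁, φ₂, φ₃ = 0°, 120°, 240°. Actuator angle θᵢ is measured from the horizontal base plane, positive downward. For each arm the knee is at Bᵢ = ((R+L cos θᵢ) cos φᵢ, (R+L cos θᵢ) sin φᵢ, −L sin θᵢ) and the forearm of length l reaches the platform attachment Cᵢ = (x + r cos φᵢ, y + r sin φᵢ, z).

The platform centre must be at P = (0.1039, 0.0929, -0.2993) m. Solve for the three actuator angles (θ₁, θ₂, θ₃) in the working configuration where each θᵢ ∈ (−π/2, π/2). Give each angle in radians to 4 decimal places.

θ₁ = 0.2618, θ₂ = 0.6979, θ₃ = 1.3963

arm 1 (φ=0.0°): x'=0.1039, y'=0.0929
  e−x'=0.0161;  (l²−L²−(e−x')²−y'²−z²)/2L = -0.0619
  θ1 = atan2(B,A) + arccos(C/0.2997) = 0.2618
arm 2 (φ=120.0°): x'=0.0285, y'=-0.1364
  e−x'=0.0915;  (l²−L²−(e−x')²−y'²−z²)/2L = -0.1222
  θ2 = atan2(B,A) + arccos(C/0.3130) = 0.6979
arm 3 (φ=240.0°): x'=-0.1324, y'=0.0435
  A=0.2524, B=-0.2993, C=(l²−L²−A²−y'²−z²)/(2L)=-0.2509
  γ=atan2(-0.2993,0.2524)=-0.8702;  ψ=arccos(-0.6409)=2.2665;  θ3=γ+ψ≈1.3963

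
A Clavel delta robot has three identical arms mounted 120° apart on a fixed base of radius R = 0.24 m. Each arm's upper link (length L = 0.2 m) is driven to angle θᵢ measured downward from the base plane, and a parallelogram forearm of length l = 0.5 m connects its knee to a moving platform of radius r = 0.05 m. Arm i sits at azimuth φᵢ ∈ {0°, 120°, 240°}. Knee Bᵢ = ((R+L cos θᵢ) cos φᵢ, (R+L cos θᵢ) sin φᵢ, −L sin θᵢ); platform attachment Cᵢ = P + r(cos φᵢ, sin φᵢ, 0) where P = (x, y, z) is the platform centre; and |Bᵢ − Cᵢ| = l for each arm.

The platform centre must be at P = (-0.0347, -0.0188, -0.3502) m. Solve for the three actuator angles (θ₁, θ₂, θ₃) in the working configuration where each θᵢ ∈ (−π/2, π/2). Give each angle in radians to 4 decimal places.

φ1=0.0° → target in arm frame (-0.0347, -0.0188)
  A=0.2247, B=-0.3502, C=(l²−L²−A²−y'²−z²)/(2L)=0.0913
  √(A²+B²)=0.4161;  θ1 = -1.0003+1.3496 ≈ 0.3493
rotate P by −φ2: (0.0011, 0.0395, -0.3502)
  e−x'=0.1889;  (l²−L²−(e−x')²−y'²−z²)/2L = 0.1253
  θ2 = atan2(B,A) + arccos(C/0.3979) = 0.1745
arm 3 (φ=240.0°): x'=0.0336, y'=-0.0207
  A cos θ + B sin θ = C:  0.1564·cos θ + -0.3502·sin θ = 0.1562
  √(A²+B²)=0.3835;  θ3 = -1.1508+1.1513 ≈ 0.0005

θ₁ = 0.3493, θ₂ = 0.1745, θ₃ = 0.0005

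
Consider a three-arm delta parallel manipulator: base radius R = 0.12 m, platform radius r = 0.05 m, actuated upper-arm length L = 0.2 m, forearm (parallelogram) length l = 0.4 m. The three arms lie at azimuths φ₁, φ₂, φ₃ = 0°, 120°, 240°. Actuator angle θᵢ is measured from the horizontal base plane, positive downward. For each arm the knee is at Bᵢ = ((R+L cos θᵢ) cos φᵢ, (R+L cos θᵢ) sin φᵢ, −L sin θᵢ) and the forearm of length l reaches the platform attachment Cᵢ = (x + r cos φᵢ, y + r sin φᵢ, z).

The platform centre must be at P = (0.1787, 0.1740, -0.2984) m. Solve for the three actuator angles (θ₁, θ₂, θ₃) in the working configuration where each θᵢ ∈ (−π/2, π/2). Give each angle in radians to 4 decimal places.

arm 1 (φ=0.0°): x'=0.1787, y'=0.1740
  e−x'=-0.1087;  (l²−L²−(e−x')²−y'²−z²)/2L = -0.0278
  √(A²+B²)=0.3176;  θ1 = -1.9201+1.6586 ≈ -0.2616
φ2=120.0° → target in arm frame (0.0613, -0.2418)
  A cos θ + B sin θ = C:  0.0087·cos θ + -0.2984·sin θ = -0.0689
  √(A²+B²)=0.2985;  θ2 = -1.5418+1.8037 ≈ 0.2620
rotate P by −φ3: (-0.2400, 0.0678, -0.2984)
  A=0.3100, B=-0.2984, C=(l²−L²−A²−y'²−z²)/(2L)=-0.1744
  √(A²+B²)=0.4303;  θ3 = -0.7663+1.9881 ≈ 1.2218

θ₁ = -0.2616, θ₂ = 0.2620, θ₃ = 1.2218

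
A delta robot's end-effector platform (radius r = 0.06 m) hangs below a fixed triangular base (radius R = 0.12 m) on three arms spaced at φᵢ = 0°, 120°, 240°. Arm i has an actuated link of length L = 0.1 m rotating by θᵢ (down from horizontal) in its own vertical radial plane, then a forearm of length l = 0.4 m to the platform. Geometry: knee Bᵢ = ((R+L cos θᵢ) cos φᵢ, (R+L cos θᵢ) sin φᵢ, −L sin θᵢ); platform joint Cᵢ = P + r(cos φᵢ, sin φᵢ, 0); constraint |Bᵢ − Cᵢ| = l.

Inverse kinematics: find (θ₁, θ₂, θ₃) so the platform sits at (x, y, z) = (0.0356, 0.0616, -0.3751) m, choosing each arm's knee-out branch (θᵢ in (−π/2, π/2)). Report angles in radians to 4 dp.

rotate P by −φ1: (0.0356, 0.0616, -0.3751)
  A cos θ + B sin θ = C:  0.0244·cos θ + -0.3751·sin θ = 0.0246
  θ1 = atan2(B,A) + arccos(C/0.3759) = -0.0004
arm 2 (φ=120.0°): x'=0.0355, y'=-0.0616
  A cos θ + B sin θ = C:  0.0245·cos θ + -0.3751·sin θ = 0.0245
  θ2 = atan2(B,A) + arccos(C/0.3759) = -0.0002
rotate P by −φ3: (-0.0711, 0.0000, -0.3751)
  A=0.1311, B=-0.3751, C=(l²−L²−A²−y'²−z²)/(2L)=-0.0395
  θ3 = atan2(B,A) + arccos(C/0.3974) = 0.4359

θ₁ = -0.0004, θ₂ = -0.0002, θ₃ = 0.4359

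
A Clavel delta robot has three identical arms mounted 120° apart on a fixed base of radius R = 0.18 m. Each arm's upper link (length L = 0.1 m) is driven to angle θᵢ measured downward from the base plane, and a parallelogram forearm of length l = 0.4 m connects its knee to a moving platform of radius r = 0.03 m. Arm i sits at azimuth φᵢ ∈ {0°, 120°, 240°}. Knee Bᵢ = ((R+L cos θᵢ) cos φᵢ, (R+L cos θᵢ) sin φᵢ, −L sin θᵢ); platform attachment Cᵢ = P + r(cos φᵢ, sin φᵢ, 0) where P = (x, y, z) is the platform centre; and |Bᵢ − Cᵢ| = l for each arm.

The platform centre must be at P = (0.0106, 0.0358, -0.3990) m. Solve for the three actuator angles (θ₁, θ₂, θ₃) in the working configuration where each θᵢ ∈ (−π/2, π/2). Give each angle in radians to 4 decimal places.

θ₁ = 0.6979, θ₂ = 0.6106, θ₃ = 0.9598

rotate P by −φ1: (0.0106, 0.0358, -0.3990)
  e−x'=0.1394;  (l²−L²−(e−x')²−y'²−z²)/2L = -0.1496
  √(A²+B²)=0.4227;  θ1 = -1.2347+1.9325 ≈ 0.6979
arm 2 (φ=120.0°): x'=0.0257, y'=-0.0271
  e−x'=0.1243;  (l²−L²−(e−x')²−y'²−z²)/2L = -0.1269
  θ2 = atan2(B,A) + arccos(C/0.4179) = 0.6106
φ3=240.0° → target in arm frame (-0.0363, -0.0087)
  A cos θ + B sin θ = C:  0.1863·cos θ + -0.3990·sin θ = -0.2199
  γ=atan2(-0.3990,0.1863)=-1.1340;  ψ=arccos(-0.4994)=2.0938;  θ3=γ+ψ≈0.9598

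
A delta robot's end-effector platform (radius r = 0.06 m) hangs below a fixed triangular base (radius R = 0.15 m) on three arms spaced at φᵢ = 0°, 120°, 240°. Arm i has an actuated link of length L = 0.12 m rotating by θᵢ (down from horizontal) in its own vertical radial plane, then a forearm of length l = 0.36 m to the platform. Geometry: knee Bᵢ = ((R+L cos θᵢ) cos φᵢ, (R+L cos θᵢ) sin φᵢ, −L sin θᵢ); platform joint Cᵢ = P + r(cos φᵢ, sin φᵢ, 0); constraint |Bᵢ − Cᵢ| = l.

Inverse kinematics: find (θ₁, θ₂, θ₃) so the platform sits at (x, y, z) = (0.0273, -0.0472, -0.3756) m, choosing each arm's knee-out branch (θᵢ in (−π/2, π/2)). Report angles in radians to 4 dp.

arm 1 (φ=0.0°): x'=0.0273, y'=-0.0472
  A cos θ + B sin θ = C:  0.0627·cos θ + -0.3756·sin θ = -0.1335
  √(A²+B²)=0.3808;  θ1 = -1.4054+1.9289 ≈ 0.5235
arm 2 (φ=120.0°): x'=-0.0545, y'=0.0000
  e−x'=0.1445;  (l²−L²−(e−x')²−y'²−z²)/2L = -0.1948
  γ=atan2(-0.3756,0.1445)=-1.2035;  ψ=arccos(-0.4842)=2.0762;  θ2=γ+ψ≈0.8727
arm 3 (φ=240.0°): x'=0.0272, y'=0.0472
  e−x'=0.0628;  (l²−L²−(e−x')²−y'²−z²)/2L = -0.1335
  √(A²+B²)=0.3808;  θ3 = -1.4052+1.9291 ≈ 0.5239

θ₁ = 0.5235, θ₂ = 0.8727, θ₃ = 0.5239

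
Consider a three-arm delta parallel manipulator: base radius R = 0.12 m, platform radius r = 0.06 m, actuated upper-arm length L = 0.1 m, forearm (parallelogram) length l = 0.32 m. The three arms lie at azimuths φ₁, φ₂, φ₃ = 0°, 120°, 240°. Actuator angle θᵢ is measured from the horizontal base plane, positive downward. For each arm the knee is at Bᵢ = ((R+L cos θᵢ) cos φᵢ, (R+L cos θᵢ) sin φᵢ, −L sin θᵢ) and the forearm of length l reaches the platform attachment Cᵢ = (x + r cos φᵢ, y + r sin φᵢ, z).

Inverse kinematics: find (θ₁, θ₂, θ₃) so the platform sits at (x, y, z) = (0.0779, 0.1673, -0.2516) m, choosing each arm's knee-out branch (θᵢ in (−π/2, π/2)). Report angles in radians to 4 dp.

θ₁ = -0.0866, θ₂ = -0.2618, θ₃ = 1.2220

arm 1 (φ=0.0°): x'=0.0779, y'=0.1673
  A=-0.0179, B=-0.2516, C=(l²−L²−A²−y'²−z²)/(2L)=0.0039
  γ=atan2(-0.2516,-0.0179)=-1.6418;  ψ=arccos(0.0156)=1.5552;  θ1=γ+ψ≈-0.0866
rotate P by −φ2: (0.1059, -0.1511, -0.2516)
  A cos θ + B sin θ = C:  -0.0459·cos θ + -0.2516·sin θ = 0.0208
  √(A²+B²)=0.2558;  θ2 = -1.7514+1.4895 ≈ -0.2618
arm 3 (φ=240.0°): x'=-0.1838, y'=-0.0162
  A cos θ + B sin θ = C:  0.2438·cos θ + -0.2516·sin θ = -0.1531
  √(A²+B²)=0.3504;  θ3 = -0.8011+2.0230 ≈ 1.2220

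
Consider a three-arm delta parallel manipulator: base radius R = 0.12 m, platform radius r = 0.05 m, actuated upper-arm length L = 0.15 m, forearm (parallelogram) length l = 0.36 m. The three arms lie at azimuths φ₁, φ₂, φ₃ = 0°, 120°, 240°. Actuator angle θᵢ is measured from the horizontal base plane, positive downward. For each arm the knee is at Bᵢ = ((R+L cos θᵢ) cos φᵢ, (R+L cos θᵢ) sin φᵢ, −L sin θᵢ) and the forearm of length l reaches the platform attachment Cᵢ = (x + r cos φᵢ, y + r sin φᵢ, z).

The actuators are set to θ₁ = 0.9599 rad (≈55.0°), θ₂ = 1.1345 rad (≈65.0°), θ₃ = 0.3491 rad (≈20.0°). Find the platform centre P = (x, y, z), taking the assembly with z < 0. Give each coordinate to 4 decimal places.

(-0.0353, -0.1271, -0.4000)

arm 1 at φ=0.0°: (R−r)+L cos θ1 = 0.1560;  S1 = (0.1560, 0.0000, -0.1229)
arm 2 at φ=120.0°: (R−r)+L cos θ2 = 0.1334;  S2 = (-0.0667, 0.1155, -0.1359)
φ3=240.0°: virtual centre (-0.1055, -0.1827, -0.0513), radius l
eliminate P² terms by subtracting sphere 1 from 2 and 3
plane₁₂: -0.4455x+0.2310y+-0.0262z = -0.0032
det = 0.2836;  x = -0.0022+0.0829z,  y = -0.0179+0.2731z
into |P−S₁|² = l²: 1.0814z² + 0.2097z + -0.0891 = 0;  Δ = 0.4296;  z = -0.4000 or 0.2061 → z<0 root = -0.4000
x = -0.0353, y = -0.1271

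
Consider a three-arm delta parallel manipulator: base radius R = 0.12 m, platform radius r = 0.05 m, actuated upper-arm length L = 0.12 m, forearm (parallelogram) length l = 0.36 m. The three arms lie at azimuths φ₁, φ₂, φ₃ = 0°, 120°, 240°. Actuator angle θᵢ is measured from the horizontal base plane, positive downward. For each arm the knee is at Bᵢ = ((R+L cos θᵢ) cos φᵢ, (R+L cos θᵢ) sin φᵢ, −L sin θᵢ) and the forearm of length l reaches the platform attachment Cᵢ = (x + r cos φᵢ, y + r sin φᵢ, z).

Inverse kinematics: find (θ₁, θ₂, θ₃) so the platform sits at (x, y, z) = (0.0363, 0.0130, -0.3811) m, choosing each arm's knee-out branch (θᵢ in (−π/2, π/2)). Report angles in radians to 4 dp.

arm 1 (φ=0.0°): x'=0.0363, y'=0.0130
  e−x'=0.0337;  (l²−L²−(e−x')²−y'²−z²)/2L = -0.1306
  √(A²+B²)=0.3826;  θ1 = -1.4826+1.9191 ≈ 0.4365
rotate P by −φ2: (-0.0069, -0.0379, -0.3811)
  A cos θ + B sin θ = C:  0.0769·cos θ + -0.3811·sin θ = -0.1558
  γ=atan2(-0.3811,0.0769)=-1.3717;  ψ=arccos(-0.4007)=1.9831;  θ2=γ+ψ≈0.6114
arm 3 (φ=240.0°): x'=-0.0294, y'=0.0249
  e−x'=0.0994;  (l²−L²−(e−x')²−y'²−z²)/2L = -0.1689
  γ=atan2(-0.3811,0.0994)=-1.3156;  ψ=arccos(-0.4289)=2.0141;  θ3=γ+ψ≈0.6984

θ₁ = 0.4365, θ₂ = 0.6114, θ₃ = 0.6984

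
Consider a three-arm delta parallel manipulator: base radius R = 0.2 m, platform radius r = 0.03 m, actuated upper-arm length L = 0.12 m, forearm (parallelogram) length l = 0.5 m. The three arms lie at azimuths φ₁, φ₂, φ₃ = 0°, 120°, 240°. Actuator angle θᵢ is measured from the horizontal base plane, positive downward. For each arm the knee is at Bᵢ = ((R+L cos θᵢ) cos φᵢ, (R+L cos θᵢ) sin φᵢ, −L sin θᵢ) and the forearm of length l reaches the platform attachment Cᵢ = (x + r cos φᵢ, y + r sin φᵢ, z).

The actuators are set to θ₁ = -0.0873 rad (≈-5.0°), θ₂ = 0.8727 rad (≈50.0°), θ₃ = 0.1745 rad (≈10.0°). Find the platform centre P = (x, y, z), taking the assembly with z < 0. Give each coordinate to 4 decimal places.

(0.0812, -0.0855, -0.4360)

centre 1 = (0.2895·cos0.0°, 0.2895·sin0.0°, 0.0105) = (0.2895, 0.0000, 0.0105)
centre 2 = (0.2471·cos120.0°, 0.2471·sin120.0°, -0.0919) = (-0.1236, 0.2140, -0.0919)
φ3=240.0°: virtual centre (-0.1441, -0.2496, -0.0208), radius l
|centre ₂|²−|centre ₁|² = -0.0144;  |centre ₃|²−|centre ₁|² = -0.0005
[-0.8262 0.4280 -0.2048]·P = -0.0144;  [-0.8673 -0.4991 -0.0626]·P = -0.0005
Cramer: x(z) = 0.0094-0.1646z;  y(z) = -0.0155+0.1606z
into |P−centre ₁|² = l²: 1.0529z² + 0.0663z + -0.1712 = 0;  Δ = 0.7254;  z = -0.4360 or 0.3730 → z<0 root = -0.4360
x = 0.0812, y = -0.0855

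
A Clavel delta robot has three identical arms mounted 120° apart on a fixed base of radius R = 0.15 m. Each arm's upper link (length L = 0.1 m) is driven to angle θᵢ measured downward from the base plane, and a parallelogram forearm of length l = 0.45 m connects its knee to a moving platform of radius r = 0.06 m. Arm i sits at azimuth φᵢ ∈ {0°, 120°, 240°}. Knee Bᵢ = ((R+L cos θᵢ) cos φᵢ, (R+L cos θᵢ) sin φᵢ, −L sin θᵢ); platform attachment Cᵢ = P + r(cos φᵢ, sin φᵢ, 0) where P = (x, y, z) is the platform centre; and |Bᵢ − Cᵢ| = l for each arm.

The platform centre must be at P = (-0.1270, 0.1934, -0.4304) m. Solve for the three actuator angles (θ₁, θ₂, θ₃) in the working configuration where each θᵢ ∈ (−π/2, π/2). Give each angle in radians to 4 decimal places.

θ₁ = 1.3963, θ₂ = -0.1748, θ₃ = 1.3088

φ1=0.0° → target in arm frame (-0.1270, 0.1934)
  e−x'=0.2170;  (l²−L²−(e−x')²−y'²−z²)/2L = -0.3862
  θ1 = atan2(B,A) + arccos(C/0.4820) = 1.3963
rotate P by −φ2: (0.2310, 0.0133, -0.4304)
  A=-0.1410, B=-0.4304, C=(l²−L²−A²−y'²−z²)/(2L)=-0.0640
  γ=atan2(-0.4304,-0.1410)=-1.8874;  ψ=arccos(-0.1413)=1.7126;  θ2=γ+ψ≈-0.1748
arm 3 (φ=240.0°): x'=-0.1040, y'=-0.2067
  A cos θ + B sin θ = C:  0.1940·cos θ + -0.4304·sin θ = -0.3655
  θ3 = atan2(B,A) + arccos(C/0.4721) = 1.3088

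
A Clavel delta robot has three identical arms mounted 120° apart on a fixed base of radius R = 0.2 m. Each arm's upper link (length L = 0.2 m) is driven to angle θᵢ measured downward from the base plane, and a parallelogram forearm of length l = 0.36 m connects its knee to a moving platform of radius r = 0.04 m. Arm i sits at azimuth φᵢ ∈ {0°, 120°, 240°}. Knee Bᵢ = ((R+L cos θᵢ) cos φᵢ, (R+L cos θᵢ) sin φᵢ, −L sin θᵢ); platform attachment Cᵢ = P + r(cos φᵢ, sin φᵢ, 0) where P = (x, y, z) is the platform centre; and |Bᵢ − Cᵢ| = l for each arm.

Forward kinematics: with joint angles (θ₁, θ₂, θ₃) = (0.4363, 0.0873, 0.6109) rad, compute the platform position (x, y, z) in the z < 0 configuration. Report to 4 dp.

arm 1 at φ=0.0°: e+L cos θ1 = 0.3413;  centre 1 = (0.3413, 0.0000, -0.0845)
centre 2 = (0.3592·cos120.0°, 0.3592·sin120.0°, -0.0174) = (-0.1796, 0.3111, -0.0174)
φ3=240.0°: virtual centre (-0.1619, -0.2804, -0.1147), radius l
subtract pairs → two planes through P
plane₁₂: -1.0418x+0.6222y+0.1342z = 0.0058
Cramer: x(z) = 0.0002+0.0311z;  y(z) = 0.0096-0.1635z
into |P−centre ₁|² = l²: 1.0277z² + 0.1447z + -0.0060 = 0;  Δ = 0.0458;  z = -0.1745 or 0.0337 → z<0 root = -0.1745
x = -0.0052, y = 0.0381

(-0.0052, 0.0381, -0.1745)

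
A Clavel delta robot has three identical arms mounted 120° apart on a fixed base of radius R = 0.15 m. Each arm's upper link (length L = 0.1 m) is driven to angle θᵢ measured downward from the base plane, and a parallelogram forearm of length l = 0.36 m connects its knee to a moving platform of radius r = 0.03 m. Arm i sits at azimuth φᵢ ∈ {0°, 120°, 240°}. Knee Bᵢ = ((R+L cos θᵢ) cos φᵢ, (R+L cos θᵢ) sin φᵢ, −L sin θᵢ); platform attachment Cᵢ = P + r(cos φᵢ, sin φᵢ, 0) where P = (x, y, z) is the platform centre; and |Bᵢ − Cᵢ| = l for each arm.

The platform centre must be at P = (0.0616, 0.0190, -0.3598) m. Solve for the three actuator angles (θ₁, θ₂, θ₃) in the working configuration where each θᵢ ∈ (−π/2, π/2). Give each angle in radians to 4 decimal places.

θ₁ = 0.3489, θ₂ = 0.7850, θ₃ = 0.9598

rotate P by −φ1: (0.0616, 0.0190, -0.3598)
  A=0.0584, B=-0.3598, C=(l²−L²−A²−y'²−z²)/(2L)=-0.0681
  √(A²+B²)=0.3645;  θ1 = -1.4099+1.7588 ≈ 0.3489
φ2=120.0° → target in arm frame (-0.0143, -0.0628)
  e−x'=0.1343;  (l²−L²−(e−x')²−y'²−z²)/2L = -0.1593
  γ=atan2(-0.3598,0.1343)=-1.2134;  ψ=arccos(-0.4147)=1.9984;  θ2=γ+ψ≈0.7850
arm 3 (φ=240.0°): x'=-0.0473, y'=0.0438
  A=0.1673, B=-0.3598, C=(l²−L²−A²−y'²−z²)/(2L)=-0.1988
  γ=atan2(-0.3598,0.1673)=-1.1357;  ψ=arccos(-0.5009)=2.0955;  θ3=γ+ψ≈0.9598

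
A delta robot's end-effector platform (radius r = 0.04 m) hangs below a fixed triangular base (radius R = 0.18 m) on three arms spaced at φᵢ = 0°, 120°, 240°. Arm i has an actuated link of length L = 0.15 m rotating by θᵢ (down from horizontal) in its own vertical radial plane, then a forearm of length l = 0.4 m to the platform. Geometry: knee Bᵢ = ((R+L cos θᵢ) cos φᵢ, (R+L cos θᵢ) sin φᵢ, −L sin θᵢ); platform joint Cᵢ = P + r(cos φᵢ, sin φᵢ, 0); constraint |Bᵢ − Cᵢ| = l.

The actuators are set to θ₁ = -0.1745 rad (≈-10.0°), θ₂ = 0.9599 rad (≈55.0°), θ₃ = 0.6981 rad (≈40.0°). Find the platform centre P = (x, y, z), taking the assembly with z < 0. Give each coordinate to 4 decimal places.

(0.1304, -0.0358, -0.3400)

arm 1 at φ=0.0°: (R−r)+L cos θ1 = 0.2877;  centre 1 = (0.2877, 0.0000, 0.0260)
φ2=120.0°: virtual centre (-0.1130, 0.1958, -0.1229), radius l
φ3=240.0°: virtual centre (-0.1275, -0.2208, -0.0964), radius l
eliminate P² terms by subtracting sphere 1 from 2 and 3
[-0.8015 0.3915 -0.2978]·P = -0.0173;  [-0.8304 -0.4415 -0.2449]·P = -0.0092
Cramer: x(z) = 0.0165-0.3349z;  y(z) = -0.0103+0.0751z
into |P−centre ₁|² = l²: 1.1178z² + 0.1280z + -0.0857 = 0;  Δ = 0.3994;  z = -0.3400 or 0.2254 → z<0 root = -0.3400
x = 0.1304, y = -0.0358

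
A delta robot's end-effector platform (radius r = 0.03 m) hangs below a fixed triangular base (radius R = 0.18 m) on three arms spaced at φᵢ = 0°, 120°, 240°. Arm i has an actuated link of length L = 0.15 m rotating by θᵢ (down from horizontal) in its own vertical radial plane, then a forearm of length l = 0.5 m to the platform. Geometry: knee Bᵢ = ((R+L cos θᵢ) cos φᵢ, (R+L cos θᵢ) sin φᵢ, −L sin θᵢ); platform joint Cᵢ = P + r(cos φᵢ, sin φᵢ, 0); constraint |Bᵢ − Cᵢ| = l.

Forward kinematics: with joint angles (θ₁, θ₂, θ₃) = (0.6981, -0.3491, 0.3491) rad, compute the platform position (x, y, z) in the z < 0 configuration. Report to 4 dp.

centre 1 = (0.2649·cos0.0°, 0.2649·sin0.0°, -0.0964) = (0.2649, 0.0000, -0.0964)
φ2=120.0°: virtual centre (-0.1455, 0.2520, 0.0513), radius l
arm 3 at φ=240.0°: e+L cos θ3 = 0.2910;  centre 3 = (-0.1455, -0.2520, -0.0513)
subtract pairs → two planes through P
plane₁₂: -0.8208x+0.5039y+0.2954z = 0.0078
Cramer: x(z) = -0.0095+0.2349z;  y(z) = 0.0000-0.2036z
sphere 1 gives Az²+Bz+C=0 with A=1.0967, B=0.0639, C=-0.1654;  B²−4AC=0.7296;  roots -0.4186, 0.3603;  negative root z = -0.4186
x = -0.1079, y = 0.0852

(-0.1079, 0.0852, -0.4186)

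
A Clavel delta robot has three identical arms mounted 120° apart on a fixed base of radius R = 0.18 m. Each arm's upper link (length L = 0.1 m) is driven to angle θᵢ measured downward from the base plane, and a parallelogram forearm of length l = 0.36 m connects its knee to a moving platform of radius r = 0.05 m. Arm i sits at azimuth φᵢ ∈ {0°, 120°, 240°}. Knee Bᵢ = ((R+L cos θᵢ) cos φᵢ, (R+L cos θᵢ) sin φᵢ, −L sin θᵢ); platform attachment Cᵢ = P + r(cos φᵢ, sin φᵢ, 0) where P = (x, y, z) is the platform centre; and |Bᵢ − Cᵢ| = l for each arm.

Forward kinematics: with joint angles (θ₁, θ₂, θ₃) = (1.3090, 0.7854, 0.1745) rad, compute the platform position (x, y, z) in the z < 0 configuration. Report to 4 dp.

S1 = (0.1559·cos0.0°, 0.1559·sin0.0°, -0.0966) = (0.1559, 0.0000, -0.0966)
φ2=120.0°: virtual centre (-0.1004, 0.1738, -0.0707), radius l
arm 3 at φ=240.0°: ρ3 = 0.2285;  S3 = (-0.1142, -0.1979, -0.0174)
|S₂|²−|S₁|² = 0.0117;  |S₃|²−|S₁|² = 0.0189
[-0.5125 0.3476 0.0518]·P = 0.0117;  [-0.5402 -0.3957 0.1585]·P = 0.0189
det = 0.3906;  x = -0.0286+0.1935z,  y = -0.0086+0.1363z
quadratic in z: (1.0560)z²+(0.1194)z+(-0.0862)=0, √Δ=0.6150 → z ∈ {-0.3477, 0.2346}; z = -0.3477 (taking z<0)
x = -0.0959, y = -0.0560

(-0.0959, -0.0560, -0.3477)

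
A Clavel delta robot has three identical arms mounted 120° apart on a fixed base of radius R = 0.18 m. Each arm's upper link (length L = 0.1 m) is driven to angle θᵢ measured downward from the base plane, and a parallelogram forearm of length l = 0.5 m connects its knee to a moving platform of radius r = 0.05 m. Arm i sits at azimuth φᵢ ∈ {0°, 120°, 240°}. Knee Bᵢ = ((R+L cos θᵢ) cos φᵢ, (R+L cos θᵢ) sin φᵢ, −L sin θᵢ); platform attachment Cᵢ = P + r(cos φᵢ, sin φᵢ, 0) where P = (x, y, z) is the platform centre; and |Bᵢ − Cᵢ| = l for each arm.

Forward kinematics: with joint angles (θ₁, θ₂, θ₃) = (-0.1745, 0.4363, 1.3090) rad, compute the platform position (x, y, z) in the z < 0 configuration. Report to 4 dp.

O1 = (0.2285·cos0.0°, 0.2285·sin0.0°, 0.0174) = (0.2285, 0.0000, 0.0174)
φ2=120.0°: virtual centre (-0.1103, 0.1911, -0.0423), radius l
φ3=240.0°: virtual centre (-0.0779, -0.1350, -0.0966), radius l
subtract pairs → two planes through P
plane₁₂: -0.6776x+0.3821y+-0.1192z = -0.0020
det = 0.4171;  x = 0.0186+-0.2860z,  y = 0.0277+-0.1950z
sphere 1 gives Az²+Bz+C=0 with A=1.1198, B=0.0745, C=-0.2049;  B²−4AC=0.9233;  roots -0.4623, 0.3958;  negative root z = -0.4623
x = 0.1508, y = 0.1178

(0.1508, 0.1178, -0.4623)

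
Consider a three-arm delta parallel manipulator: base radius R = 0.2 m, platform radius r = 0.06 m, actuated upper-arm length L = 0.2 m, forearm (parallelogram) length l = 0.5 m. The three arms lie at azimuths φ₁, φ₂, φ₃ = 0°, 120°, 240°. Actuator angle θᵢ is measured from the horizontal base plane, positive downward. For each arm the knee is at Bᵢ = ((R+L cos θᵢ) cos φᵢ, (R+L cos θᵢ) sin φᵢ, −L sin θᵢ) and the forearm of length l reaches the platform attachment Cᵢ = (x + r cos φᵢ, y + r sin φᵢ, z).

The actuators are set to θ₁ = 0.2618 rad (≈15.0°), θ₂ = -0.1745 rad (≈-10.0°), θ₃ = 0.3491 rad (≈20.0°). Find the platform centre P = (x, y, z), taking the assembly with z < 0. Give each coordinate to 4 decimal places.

(-0.0266, 0.0721, -0.3914)

S1 = (0.3332·cos0.0°, 0.3332·sin0.0°, -0.0518) = (0.3332, 0.0000, -0.0518)
S2 = (0.3370·cos120.0°, 0.3370·sin120.0°, 0.0347) = (-0.1685, 0.2918, 0.0347)
φ3=240.0°: virtual centre (-0.1640, -0.2840, -0.0684), radius l
subtract pairs → two planes through P
[-1.0033 0.5836 0.1730]·P = 0.0011;  [-0.9943 -0.5680 -0.0333]·P = -0.0015
Cramer: x(z) = 0.0002+0.0685z;  y(z) = 0.0022-0.1786z
into |P−S₁|² = l²: 1.0366z² + 0.0571z + -0.1365 = 0;  Δ = 0.5690;  z = -0.3914 or 0.3363 → z<0 root = -0.3914
x = -0.0266, y = 0.0721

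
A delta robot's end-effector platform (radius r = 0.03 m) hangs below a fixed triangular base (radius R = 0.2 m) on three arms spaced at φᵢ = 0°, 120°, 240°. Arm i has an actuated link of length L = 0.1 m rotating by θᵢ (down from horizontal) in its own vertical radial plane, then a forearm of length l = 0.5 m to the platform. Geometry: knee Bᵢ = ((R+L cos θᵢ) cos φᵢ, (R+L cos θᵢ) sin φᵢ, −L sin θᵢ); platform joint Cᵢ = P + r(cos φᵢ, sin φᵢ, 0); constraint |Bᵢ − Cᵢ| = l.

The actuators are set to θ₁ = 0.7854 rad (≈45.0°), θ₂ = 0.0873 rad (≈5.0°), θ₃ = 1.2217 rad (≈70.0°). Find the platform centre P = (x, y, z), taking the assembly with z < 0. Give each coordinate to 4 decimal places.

φ1=0.0°: virtual centre (0.2407, 0.0000, -0.0707), radius l
φ2=120.0°: virtual centre (-0.1348, 0.2335, -0.0087), radius l
O3 = (0.2042·cos240.0°, 0.2042·sin240.0°, -0.0940) = (-0.1021, -0.1768, -0.0940)
eliminate P² terms by subtracting sphere 1 from 2 and 3
plane₁₂: -0.7510x+0.4670y+0.1240z = 0.0098
det = 0.5858;  x = 0.0040+0.0378z,  y = 0.0274+-0.2047z
sphere 1 gives Az²+Bz+C=0 with A=1.0433, B=0.1123, C=-0.1882;  B²−4AC=0.7980;  roots -0.4819, 0.3743;  negative root z = -0.4819
x = -0.0142, y = 0.1261

(-0.0142, 0.1261, -0.4819)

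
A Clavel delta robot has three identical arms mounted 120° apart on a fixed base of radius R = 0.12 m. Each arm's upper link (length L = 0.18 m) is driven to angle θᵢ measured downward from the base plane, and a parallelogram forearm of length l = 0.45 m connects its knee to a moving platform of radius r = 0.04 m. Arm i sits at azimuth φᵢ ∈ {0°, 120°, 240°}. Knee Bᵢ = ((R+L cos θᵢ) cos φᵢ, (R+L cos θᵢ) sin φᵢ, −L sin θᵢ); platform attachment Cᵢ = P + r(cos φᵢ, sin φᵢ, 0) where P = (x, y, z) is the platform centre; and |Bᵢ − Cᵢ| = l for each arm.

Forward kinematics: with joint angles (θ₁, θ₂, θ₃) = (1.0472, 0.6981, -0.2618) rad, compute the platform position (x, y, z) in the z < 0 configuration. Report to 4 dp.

(-0.1768, -0.1566, -0.3962)

O1 = (0.1700·cos0.0°, 0.1700·sin0.0°, -0.1559) = (0.1700, 0.0000, -0.1559)
arm 2 at φ=120.0°: (R−r)+L cos θ2 = 0.2179;  O2 = (-0.1089, 0.1887, -0.1157)
O3 = (0.2539·cos240.0°, 0.2539·sin240.0°, 0.0466) = (-0.1269, -0.2199, 0.0466)
subtract pairs → two planes through P
[-0.5579 0.3774 0.0804]·P = 0.0077;  [-0.5939 -0.4397 0.4049]·P = 0.0134
det = 0.4694;  x = -0.0180+0.4008z,  y = -0.0063+0.3796z
sphere 1 gives Az²+Bz+C=0 with A=1.3047, B=0.1563, C=-0.1428;  B²−4AC=0.7699;  roots -0.3962, 0.2763;  negative root z = -0.3962
x = -0.1768, y = -0.1566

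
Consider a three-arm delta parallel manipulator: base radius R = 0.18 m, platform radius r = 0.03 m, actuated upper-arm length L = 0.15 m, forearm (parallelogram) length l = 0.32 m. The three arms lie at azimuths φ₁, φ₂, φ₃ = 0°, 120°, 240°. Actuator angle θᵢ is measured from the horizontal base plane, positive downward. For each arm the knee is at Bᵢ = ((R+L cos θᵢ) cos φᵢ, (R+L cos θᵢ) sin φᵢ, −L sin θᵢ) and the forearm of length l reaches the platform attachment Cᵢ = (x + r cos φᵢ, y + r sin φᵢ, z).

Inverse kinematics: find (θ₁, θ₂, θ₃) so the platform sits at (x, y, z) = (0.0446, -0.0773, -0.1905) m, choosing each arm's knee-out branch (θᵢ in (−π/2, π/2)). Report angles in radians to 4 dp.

θ₁ = 0.0872, θ₂ = 1.0474, θ₃ = 0.0867

φ1=0.0° → target in arm frame (0.0446, -0.0773)
  A cos θ + B sin θ = C:  0.1054·cos θ + -0.1905·sin θ = 0.0884
  γ=atan2(-0.1905,0.1054)=-1.0654;  ψ=arccos(0.4061)=1.1526;  θ1=γ+ψ≈0.0872
arm 2 (φ=120.0°): x'=-0.0892, y'=0.0000
  A cos θ + B sin θ = C:  0.2392·cos θ + -0.1905·sin θ = -0.0454
  γ=atan2(-0.1905,0.2392)=-0.6725;  ψ=arccos(-0.1485)=1.7199;  θ2=γ+ψ≈1.0474
arm 3 (φ=240.0°): x'=0.0446, y'=0.0773
  A cos θ + B sin θ = C:  0.1054·cos θ + -0.1905·sin θ = 0.0885
  γ=atan2(-0.1905,0.1054)=-1.0656;  ψ=arccos(0.4064)=1.1523;  θ3=γ+ψ≈0.0867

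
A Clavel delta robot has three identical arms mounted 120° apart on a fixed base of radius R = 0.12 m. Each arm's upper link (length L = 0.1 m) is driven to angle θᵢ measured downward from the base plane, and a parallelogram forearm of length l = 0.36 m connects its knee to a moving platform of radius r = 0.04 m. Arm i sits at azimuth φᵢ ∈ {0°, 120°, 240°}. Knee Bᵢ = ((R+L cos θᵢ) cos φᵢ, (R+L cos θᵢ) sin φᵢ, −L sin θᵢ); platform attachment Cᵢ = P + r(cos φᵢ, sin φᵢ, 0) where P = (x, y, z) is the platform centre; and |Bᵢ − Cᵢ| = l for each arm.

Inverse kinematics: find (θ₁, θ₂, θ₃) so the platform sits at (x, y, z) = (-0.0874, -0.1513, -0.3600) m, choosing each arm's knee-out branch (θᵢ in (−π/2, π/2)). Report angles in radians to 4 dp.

θ₁ = 1.3096, θ₂ = 1.3094, θ₃ = 0.0004

φ1=0.0° → target in arm frame (-0.0874, -0.1513)
  A=0.1674, B=-0.3600, C=(l²−L²−A²−y'²−z²)/(2L)=-0.3046
  θ1 = atan2(B,A) + arccos(C/0.3970) = 1.3096
arm 2 (φ=120.0°): x'=-0.0873, y'=0.1513
  A=0.1673, B=-0.3600, C=(l²−L²−A²−y'²−z²)/(2L)=-0.3045
  √(A²+B²)=0.3970;  θ2 = -1.1357+2.4451 ≈ 1.3094
arm 3 (φ=240.0°): x'=0.1747, y'=0.0000
  A cos θ + B sin θ = C:  -0.0947·cos θ + -0.3600·sin θ = -0.0949
  γ=atan2(-0.3600,-0.0947)=-1.8281;  ψ=arccos(-0.2548)=1.8285;  θ3=γ+ψ≈0.0004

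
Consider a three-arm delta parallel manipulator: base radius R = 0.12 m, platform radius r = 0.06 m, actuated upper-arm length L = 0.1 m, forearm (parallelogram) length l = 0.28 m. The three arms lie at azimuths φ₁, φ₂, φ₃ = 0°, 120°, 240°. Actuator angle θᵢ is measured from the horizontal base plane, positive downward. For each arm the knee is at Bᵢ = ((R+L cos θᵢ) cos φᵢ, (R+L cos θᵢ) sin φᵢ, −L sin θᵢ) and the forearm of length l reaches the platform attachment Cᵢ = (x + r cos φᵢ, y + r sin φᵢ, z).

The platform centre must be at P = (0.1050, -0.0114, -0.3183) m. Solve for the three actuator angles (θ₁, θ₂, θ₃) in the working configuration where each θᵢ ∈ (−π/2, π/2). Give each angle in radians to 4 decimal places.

θ₁ = 0.4365, θ₂ = 1.3090, θ₃ = 1.2214

arm 1 (φ=0.0°): x'=0.1050, y'=-0.0114
  A=-0.0450, B=-0.3183, C=(l²−L²−A²−y'²−z²)/(2L)=-0.1753
  γ=atan2(-0.3183,-0.0450)=-1.7112;  ψ=arccos(-0.5455)=2.1477;  θ1=γ+ψ≈0.4365
arm 2 (φ=120.0°): x'=-0.0624, y'=-0.0852
  A cos θ + B sin θ = C:  0.1224·cos θ + -0.3183·sin θ = -0.2758
  √(A²+B²)=0.3410;  θ2 = -1.2038+2.5127 ≈ 1.3090
φ3=240.0° → target in arm frame (-0.0426, 0.0966)
  e−x'=0.1026;  (l²−L²−(e−x')²−y'²−z²)/2L = -0.2639
  θ3 = atan2(B,A) + arccos(C/0.3344) = 1.2214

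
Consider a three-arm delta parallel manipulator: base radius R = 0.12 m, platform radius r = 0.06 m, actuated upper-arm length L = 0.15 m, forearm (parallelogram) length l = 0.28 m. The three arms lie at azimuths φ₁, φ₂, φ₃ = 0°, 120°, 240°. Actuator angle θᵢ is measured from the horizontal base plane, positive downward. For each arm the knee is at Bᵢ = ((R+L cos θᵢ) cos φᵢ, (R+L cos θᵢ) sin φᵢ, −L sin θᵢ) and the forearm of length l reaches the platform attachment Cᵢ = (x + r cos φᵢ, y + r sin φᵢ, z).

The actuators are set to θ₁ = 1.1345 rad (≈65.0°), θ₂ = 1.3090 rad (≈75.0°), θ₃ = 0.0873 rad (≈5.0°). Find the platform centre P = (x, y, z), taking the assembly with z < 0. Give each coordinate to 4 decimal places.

(-0.0536, -0.1555, -0.2872)

φ1=0.0°: virtual centre (0.1234, 0.0000, -0.1359), radius l
O2 = (0.0988·cos120.0°, 0.0988·sin120.0°, -0.1449) = (-0.0494, 0.0856, -0.1449)
φ3=240.0°: virtual centre (-0.1047, -0.1814, -0.0131), radius l
|O₂|²−|O₁|² = -0.0029;  |O₃|²−|O₁|² = 0.0103
plane₁₂: -0.3456x+0.1712y+-0.0179z = -0.0029
Cramer: x(z) = -0.0034+0.1749z;  y(z) = -0.0241+0.4575z
sphere 1 gives Az²+Bz+C=0 with A=1.2399, B=0.2054, C=-0.0433;  B²−4AC=0.2567;  roots -0.2872, 0.1215;  negative root z = -0.2872
x = -0.0536, y = -0.1555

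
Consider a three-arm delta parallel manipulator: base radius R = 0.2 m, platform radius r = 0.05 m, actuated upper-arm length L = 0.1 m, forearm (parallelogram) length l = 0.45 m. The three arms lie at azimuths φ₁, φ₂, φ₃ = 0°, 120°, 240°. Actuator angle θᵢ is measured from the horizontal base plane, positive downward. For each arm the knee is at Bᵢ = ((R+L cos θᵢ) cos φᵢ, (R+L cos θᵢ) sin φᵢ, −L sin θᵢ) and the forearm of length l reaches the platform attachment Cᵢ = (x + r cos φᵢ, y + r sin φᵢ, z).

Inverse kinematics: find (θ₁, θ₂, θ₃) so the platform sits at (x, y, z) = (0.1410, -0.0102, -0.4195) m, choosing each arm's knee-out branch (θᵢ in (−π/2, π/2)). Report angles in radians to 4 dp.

φ1=0.0° → target in arm frame (0.1410, -0.0102)
  A cos θ + B sin θ = C:  0.0090·cos θ + -0.4195·sin θ = 0.0817
  θ1 = atan2(B,A) + arccos(C/0.4196) = -0.1744
φ2=120.0° → target in arm frame (-0.0793, -0.1170)
  A cos θ + B sin θ = C:  0.2293·cos θ + -0.4195·sin θ = -0.2488
  √(A²+B²)=0.4781;  θ2 = -1.0705+2.1182 ≈ 1.0477
rotate P by −φ3: (-0.0617, 0.1272, -0.4195)
  A=0.2117, B=-0.4195, C=(l²−L²−A²−y'²−z²)/(2L)=-0.2223
  θ3 = atan2(B,A) + arccos(C/0.4699) = 0.9602

θ₁ = -0.1744, θ₂ = 1.0477, θ₃ = 0.9602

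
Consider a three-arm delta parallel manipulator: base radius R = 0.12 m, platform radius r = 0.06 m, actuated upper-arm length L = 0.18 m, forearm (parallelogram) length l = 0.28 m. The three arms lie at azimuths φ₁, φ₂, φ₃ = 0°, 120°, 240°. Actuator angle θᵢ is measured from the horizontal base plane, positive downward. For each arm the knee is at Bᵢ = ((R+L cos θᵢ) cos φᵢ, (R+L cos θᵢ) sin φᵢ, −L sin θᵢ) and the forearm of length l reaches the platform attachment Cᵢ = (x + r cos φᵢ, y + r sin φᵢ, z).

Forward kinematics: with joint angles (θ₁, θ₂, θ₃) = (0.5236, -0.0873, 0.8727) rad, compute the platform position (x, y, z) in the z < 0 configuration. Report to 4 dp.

φ1=0.0°: virtual centre (0.2159, 0.0000, -0.0900), radius l
S2 = (0.2393·cos120.0°, 0.2393·sin120.0°, 0.0157) = (-0.1197, 0.2073, 0.0157)
arm 3 at φ=240.0°: e+L cos θ3 = 0.1757;  S3 = (-0.0878, -0.1522, -0.1379)
|S₂|²−|S₁|² = 0.0028;  |S₃|²−|S₁|² = -0.0048
linear system: -0.6711x+0.4145y = 0.0028−0.2114z; -0.6075x+-0.3043y = -0.0048−-0.0958z
det = 0.4560;  x = 0.0025+0.0540z,  y = 0.0108+-0.4225z
sphere 1 gives Az²+Bz+C=0 with A=1.1815, B=0.1478, C=-0.0247;  B²−4AC=0.1383;  roots -0.2200, 0.0949;  negative root z = -0.2200
x = -0.0094, y = 0.1038

(-0.0094, 0.1038, -0.2200)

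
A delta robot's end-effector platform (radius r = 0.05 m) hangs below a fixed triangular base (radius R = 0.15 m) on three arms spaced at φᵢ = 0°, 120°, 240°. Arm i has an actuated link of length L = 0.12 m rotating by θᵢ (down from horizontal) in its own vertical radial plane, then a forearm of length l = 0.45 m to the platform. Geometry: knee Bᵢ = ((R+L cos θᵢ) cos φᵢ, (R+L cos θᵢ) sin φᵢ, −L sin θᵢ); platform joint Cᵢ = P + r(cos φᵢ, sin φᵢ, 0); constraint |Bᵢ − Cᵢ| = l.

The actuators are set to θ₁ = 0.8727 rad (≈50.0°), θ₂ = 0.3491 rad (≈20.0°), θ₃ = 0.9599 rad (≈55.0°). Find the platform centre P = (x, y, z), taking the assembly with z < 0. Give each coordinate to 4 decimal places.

(-0.0374, 0.0933, -0.4763)

arm 1 at φ=0.0°: e+L cos θ1 = 0.1771;  centre 1 = (0.1771, 0.0000, -0.0919)
φ2=120.0°: virtual centre (-0.1064, 0.1843, -0.0410), radius l
arm 3 at φ=240.0°: e+L cos θ3 = 0.1688;  centre 3 = (-0.0844, -0.1462, -0.0983)
|centre ₂|²−|centre ₁|² = 0.0071;  |centre ₃|²−|centre ₁|² = -0.0017
linear system: -0.5670x+0.3685y = 0.0071−0.1018z; -0.5231x+-0.2924y = -0.0017−-0.0127z
Cramer: x(z) = -0.0041+0.0699z;  y(z) = 0.0130-0.1686z
into |P−centre ₁|² = l²: 1.0333z² + 0.1541z + -0.1610 = 0;  Δ = 0.6893;  z = -0.4763 or 0.3272 → z<0 root = -0.4763
x = -0.0374, y = 0.0933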